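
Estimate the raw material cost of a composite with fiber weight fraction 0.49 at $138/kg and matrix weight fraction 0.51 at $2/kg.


Cost = cost_f*Wf + cost_m*Wm = 138*0.49 + 2*0.51 = $68.64/kg

$68.64/kg


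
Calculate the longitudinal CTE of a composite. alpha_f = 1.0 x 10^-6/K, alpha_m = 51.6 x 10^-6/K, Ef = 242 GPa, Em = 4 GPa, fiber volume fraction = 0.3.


E1 = Ef*Vf + Em*(1-Vf) = 75.4
alpha_1 = (alpha_f*Ef*Vf + alpha_m*Em*(1-Vf))/E1 = 2.88 x 10^-6/K

2.88 x 10^-6/K


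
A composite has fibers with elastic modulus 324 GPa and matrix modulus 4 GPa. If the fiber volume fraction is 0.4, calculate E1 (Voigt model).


E1 = Ef*Vf + Em*(1-Vf) = 324*0.4 + 4*0.6 = 132.0 GPa

132.0 GPa


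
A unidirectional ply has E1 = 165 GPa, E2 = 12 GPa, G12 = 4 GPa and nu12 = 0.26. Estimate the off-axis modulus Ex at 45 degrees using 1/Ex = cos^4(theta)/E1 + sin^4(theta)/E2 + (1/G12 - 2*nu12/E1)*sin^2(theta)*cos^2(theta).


cos^4(45) = 0.25, sin^4(45) = 0.25, sin^2(45)*cos^2(45) = 0.25
1/G12 - 2*nu12/E1 = 1/4 - 2*0.26/165 = 0.246848 GPa^-1
1/Ex = 0.25/165 + 0.25/12 + 0.246848*0.25 = 0.0840606 GPa^-1
Ex = 11.9 GPa

11.9 GPa


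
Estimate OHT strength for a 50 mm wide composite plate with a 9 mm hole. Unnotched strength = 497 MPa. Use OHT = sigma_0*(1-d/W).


OHT = sigma_0*(1-d/W) = 497*(1-9/50) = 407.5 MPa

407.5 MPa


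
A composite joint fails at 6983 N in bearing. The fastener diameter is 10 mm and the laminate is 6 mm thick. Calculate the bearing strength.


sigma_br = F/(d*h) = 6983/(10*6) = 116.4 MPa

116.4 MPa


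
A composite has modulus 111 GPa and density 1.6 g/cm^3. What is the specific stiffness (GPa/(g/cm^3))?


Specific stiffness = E/rho = 111/1.6 = 69.4 GPa/(g/cm^3)

69.4 GPa/(g/cm^3)


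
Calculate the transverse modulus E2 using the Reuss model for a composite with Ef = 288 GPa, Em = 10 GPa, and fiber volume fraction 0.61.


1/E2 = Vf/Ef + (1-Vf)/Em = 0.61/288 + 0.39/10
E2 = 24.32 GPa

24.32 GPa


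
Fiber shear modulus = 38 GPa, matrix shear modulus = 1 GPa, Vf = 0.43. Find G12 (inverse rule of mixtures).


1/G12 = Vf/Gf + (1-Vf)/Gm = 0.43/38 + 0.57/1
G12 = 1.72 GPa

1.72 GPa


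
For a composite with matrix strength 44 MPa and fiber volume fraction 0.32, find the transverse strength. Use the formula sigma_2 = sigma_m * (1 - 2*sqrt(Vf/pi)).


factor = 1 - 2*sqrt(0.32/pi) = 0.3617
sigma_2 = 44 * 0.3617 = 15.91 MPa

15.91 MPa


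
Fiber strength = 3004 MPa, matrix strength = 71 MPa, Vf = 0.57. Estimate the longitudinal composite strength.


sigma_1 = sigma_f*Vf + sigma_m*(1-Vf) = 3004*0.57 + 71*0.43 = 1742.8 MPa

1742.8 MPa


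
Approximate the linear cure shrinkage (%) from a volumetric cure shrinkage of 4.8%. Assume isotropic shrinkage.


Linear shrinkage ≈ vol_shrink/3 = 4.8/3 = 1.6%

1.6%


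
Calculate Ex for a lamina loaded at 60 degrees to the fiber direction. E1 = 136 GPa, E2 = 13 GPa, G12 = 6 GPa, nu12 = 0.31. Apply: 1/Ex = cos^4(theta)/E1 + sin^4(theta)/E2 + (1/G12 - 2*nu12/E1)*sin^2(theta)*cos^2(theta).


cos^4(60) = 0.0625, sin^4(60) = 0.5625, sin^2(60)*cos^2(60) = 0.1875
1/G12 - 2*nu12/E1 = 1/6 - 2*0.31/136 = 0.162108 GPa^-1
1/Ex = 0.0625/136 + 0.5625/13 + 0.162108*0.1875 = 0.074124 GPa^-1
Ex = 13.49 GPa

13.49 GPa


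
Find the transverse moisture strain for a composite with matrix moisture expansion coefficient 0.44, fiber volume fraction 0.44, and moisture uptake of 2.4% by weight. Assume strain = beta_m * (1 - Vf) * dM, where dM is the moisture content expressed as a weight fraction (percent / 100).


dM = 2.4/100 = 0.024
strain = beta_m * (1-Vf) * dM = 0.44 * 0.56 * 0.024 = 0.0059136

0.0059136


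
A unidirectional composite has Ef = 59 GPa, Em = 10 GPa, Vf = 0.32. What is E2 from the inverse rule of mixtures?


1/E2 = Vf/Ef + (1-Vf)/Em = 0.32/59 + 0.68/10
E2 = 13.62 GPa

13.62 GPa


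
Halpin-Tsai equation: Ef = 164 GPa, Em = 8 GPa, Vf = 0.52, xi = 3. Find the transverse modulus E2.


eta = (Ef/Em - 1)/(Ef/Em + xi) = (20.5 - 1)/(20.5 + 3) = 0.8298
E2 = Em*(1+xi*eta*Vf)/(1-eta*Vf) = 32.29 GPa

32.29 GPa


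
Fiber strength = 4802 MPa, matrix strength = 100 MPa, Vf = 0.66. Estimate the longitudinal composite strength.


sigma_1 = sigma_f*Vf + sigma_m*(1-Vf) = 4802*0.66 + 100*0.34 = 3203.3 MPa

3203.3 MPa


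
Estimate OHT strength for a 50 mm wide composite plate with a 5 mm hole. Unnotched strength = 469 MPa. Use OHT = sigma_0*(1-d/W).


OHT = sigma_0*(1-d/W) = 469*(1-5/50) = 422.1 MPa

422.1 MPa


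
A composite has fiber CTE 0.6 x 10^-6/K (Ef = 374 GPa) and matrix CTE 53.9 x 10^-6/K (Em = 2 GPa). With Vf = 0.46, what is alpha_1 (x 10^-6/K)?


E1 = Ef*Vf + Em*(1-Vf) = 173.12
alpha_1 = (alpha_f*Ef*Vf + alpha_m*Em*(1-Vf))/E1 = 0.93 x 10^-6/K

0.93 x 10^-6/K


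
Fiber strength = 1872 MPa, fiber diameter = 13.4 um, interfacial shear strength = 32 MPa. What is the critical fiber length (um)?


Lc = sigma_f * d / (2 * tau_i) = 1872 * 13.4 / (2 * 32) = 392.0 um

392.0 um


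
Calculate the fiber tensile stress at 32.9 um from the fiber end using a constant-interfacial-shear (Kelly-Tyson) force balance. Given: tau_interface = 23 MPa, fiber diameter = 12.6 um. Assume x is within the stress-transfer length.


Force balance: sigma_f * (pi*d^2/4) = tau * (pi*d) * x  ->  sigma_f = 4 * tau * x / d
sigma_f = 4 * 23 * 32.9 / 12.6 = 240.2 MPa

240.2 MPa


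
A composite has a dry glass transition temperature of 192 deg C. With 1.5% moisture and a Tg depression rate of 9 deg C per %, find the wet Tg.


Tg_wet = Tg_dry - k*moisture = 192 - 9*1.5 = 178.5 deg C

178.5 deg C


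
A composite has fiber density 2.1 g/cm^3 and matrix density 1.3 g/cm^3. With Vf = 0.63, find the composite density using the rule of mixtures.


rho_c = rho_f*Vf + rho_m*(1-Vf) = 2.1*0.63 + 1.3*0.37 = 1.804 g/cm^3

1.804 g/cm^3


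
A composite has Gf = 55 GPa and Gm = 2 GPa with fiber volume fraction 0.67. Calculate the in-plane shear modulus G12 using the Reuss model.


1/G12 = Vf/Gf + (1-Vf)/Gm = 0.67/55 + 0.33/2
G12 = 5.64 GPa

5.64 GPa


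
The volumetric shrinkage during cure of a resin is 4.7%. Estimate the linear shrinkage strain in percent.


Linear shrinkage ≈ vol_shrink/3 = 4.7/3 = 1.567%

1.567%


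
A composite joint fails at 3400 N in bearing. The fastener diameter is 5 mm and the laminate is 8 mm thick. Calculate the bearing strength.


sigma_br = F/(d*h) = 3400/(5*8) = 85.0 MPa

85.0 MPa


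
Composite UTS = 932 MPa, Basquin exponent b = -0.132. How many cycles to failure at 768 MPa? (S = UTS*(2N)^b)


N = 0.5 * (S/UTS)^(1/b) = 0.5 * (768/932)^(1/-0.132) = 2.1664 cycles

2.1664 cycles


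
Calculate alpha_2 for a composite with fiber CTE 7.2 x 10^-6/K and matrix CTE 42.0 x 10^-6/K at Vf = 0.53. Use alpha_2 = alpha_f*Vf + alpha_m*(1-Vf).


alpha_2 = alpha_f*Vf + alpha_m*(1-Vf) = 7.2*0.53 + 42.0*0.47 = 23.6 x 10^-6/K

23.6 x 10^-6/K


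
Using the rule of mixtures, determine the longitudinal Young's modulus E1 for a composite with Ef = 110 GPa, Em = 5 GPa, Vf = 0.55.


E1 = Ef*Vf + Em*(1-Vf) = 110*0.55 + 5*0.45 = 62.75 GPa

62.75 GPa


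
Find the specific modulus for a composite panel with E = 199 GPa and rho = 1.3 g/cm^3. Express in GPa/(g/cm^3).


Specific stiffness = E/rho = 199/1.3 = 153.1 GPa/(g/cm^3)

153.1 GPa/(g/cm^3)


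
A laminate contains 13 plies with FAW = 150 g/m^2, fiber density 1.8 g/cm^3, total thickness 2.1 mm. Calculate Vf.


Vf = n * FAW / (rho_f * h * 1000) = 13 * 150 / (1.8 * 2.1 * 1000) = 0.5159

0.5159


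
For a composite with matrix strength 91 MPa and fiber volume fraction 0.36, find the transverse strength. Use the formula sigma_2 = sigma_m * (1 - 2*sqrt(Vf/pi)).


factor = 1 - 2*sqrt(0.36/pi) = 0.323
sigma_2 = 91 * 0.323 = 29.39 MPa

29.39 MPa


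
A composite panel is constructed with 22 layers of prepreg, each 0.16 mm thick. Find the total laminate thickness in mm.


h = n * t_ply = 22 * 0.16 = 3.52 mm

3.52 mm


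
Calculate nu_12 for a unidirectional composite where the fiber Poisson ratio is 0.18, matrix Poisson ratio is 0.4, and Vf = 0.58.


nu_12 = nu_f*Vf + nu_m*(1-Vf) = 0.18*0.58 + 0.4*0.42 = 0.2724

0.2724


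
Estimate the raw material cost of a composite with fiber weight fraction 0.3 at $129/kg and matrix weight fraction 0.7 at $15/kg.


Cost = cost_f*Wf + cost_m*Wm = 129*0.3 + 15*0.7 = $49.2/kg

$49.2/kg


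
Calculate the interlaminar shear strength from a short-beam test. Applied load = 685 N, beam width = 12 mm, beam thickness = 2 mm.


ILSS = 3F/(4bh) = 3*685/(4*12*2) = 21.41 MPa

21.41 MPa


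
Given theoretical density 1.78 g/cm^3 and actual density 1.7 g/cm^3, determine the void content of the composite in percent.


Void% = (rho_theo - rho_actual)/rho_theo * 100 = (1.78 - 1.7)/1.78 * 100 = 4.49%

4.49%


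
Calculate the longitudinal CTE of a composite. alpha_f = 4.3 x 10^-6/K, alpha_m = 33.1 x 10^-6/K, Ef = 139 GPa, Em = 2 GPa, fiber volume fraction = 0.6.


E1 = Ef*Vf + Em*(1-Vf) = 84.2
alpha_1 = (alpha_f*Ef*Vf + alpha_m*Em*(1-Vf))/E1 = 4.57 x 10^-6/K

4.57 x 10^-6/K


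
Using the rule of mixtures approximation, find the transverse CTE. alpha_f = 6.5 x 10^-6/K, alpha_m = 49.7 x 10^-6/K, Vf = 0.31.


alpha_2 = alpha_f*Vf + alpha_m*(1-Vf) = 6.5*0.31 + 49.7*0.69 = 36.3 x 10^-6/K

36.3 x 10^-6/K


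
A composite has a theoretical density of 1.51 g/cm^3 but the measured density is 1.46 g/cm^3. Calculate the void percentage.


Void% = (rho_theo - rho_actual)/rho_theo * 100 = (1.51 - 1.46)/1.51 * 100 = 3.31%

3.31%


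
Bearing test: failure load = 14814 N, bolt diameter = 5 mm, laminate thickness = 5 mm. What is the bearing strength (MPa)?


sigma_br = F/(d*h) = 14814/(5*5) = 592.6 MPa

592.6 MPa


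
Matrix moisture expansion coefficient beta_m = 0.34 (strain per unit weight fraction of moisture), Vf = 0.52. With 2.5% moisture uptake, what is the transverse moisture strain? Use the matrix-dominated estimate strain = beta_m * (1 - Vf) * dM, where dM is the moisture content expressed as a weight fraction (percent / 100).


dM = 2.5/100 = 0.025
strain = beta_m * (1-Vf) * dM = 0.34 * 0.48 * 0.025 = 0.00408

0.00408


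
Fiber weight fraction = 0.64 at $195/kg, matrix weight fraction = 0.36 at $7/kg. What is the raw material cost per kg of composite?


Cost = cost_f*Wf + cost_m*Wm = 195*0.64 + 7*0.36 = $127.32/kg

$127.32/kg


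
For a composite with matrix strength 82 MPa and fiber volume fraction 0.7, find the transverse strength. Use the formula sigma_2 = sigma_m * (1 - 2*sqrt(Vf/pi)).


factor = 1 - 2*sqrt(0.7/pi) = 0.0559
sigma_2 = 82 * 0.0559 = 4.59 MPa

4.59 MPa


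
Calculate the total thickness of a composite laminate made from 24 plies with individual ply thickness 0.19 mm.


h = n * t_ply = 24 * 0.19 = 4.56 mm

4.56 mm


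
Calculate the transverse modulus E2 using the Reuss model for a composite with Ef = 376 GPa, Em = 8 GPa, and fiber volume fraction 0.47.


1/E2 = Vf/Ef + (1-Vf)/Em = 0.47/376 + 0.53/8
E2 = 14.81 GPa

14.81 GPa


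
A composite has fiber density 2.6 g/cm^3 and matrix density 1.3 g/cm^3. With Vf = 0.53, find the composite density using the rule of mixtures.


rho_c = rho_f*Vf + rho_m*(1-Vf) = 2.6*0.53 + 1.3*0.47 = 1.989 g/cm^3

1.989 g/cm^3


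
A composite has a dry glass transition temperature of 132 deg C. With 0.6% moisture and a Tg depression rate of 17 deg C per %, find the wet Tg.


Tg_wet = Tg_dry - k*moisture = 132 - 17*0.6 = 121.8 deg C

121.8 deg C


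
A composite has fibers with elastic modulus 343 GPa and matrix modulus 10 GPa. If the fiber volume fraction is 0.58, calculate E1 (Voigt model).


E1 = Ef*Vf + Em*(1-Vf) = 343*0.58 + 10*0.42 = 203.14 GPa

203.14 GPa


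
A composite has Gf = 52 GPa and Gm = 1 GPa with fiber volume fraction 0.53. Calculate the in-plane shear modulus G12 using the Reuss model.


1/G12 = Vf/Gf + (1-Vf)/Gm = 0.53/52 + 0.47/1
G12 = 2.08 GPa

2.08 GPa


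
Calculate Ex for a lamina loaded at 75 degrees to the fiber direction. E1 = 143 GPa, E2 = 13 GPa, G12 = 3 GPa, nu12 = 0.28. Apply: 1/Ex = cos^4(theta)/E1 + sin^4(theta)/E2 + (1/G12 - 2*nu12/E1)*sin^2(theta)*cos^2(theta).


cos^4(75) = 0.004487, sin^4(75) = 0.870513, sin^2(75)*cos^2(75) = 0.0625
1/G12 - 2*nu12/E1 = 1/3 - 2*0.28/143 = 0.329417 GPa^-1
1/Ex = 0.004487/143 + 0.870513/13 + 0.329417*0.0625 = 0.0875825 GPa^-1
Ex = 11.42 GPa

11.42 GPa


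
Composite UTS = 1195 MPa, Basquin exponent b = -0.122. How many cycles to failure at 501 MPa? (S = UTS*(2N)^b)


N = 0.5 * (S/UTS)^(1/b) = 0.5 * (501/1195)^(1/-0.122) = 621.5552 cycles

621.5552 cycles


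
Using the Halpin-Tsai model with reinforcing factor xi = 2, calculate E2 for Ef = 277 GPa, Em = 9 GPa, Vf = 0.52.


eta = (Ef/Em - 1)/(Ef/Em + xi) = (30.7778 - 1)/(30.7778 + 2) = 0.9085
E2 = Em*(1+xi*eta*Vf)/(1-eta*Vf) = 33.18 GPa

33.18 GPa


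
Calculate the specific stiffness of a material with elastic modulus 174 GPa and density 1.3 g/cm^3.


Specific stiffness = E/rho = 174/1.3 = 133.8 GPa/(g/cm^3)

133.8 GPa/(g/cm^3)


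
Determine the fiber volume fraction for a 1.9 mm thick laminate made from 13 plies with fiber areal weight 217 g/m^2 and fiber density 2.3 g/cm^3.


Vf = n * FAW / (rho_f * h * 1000) = 13 * 217 / (2.3 * 1.9 * 1000) = 0.6455

0.6455


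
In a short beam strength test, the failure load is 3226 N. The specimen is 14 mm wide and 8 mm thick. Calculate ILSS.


ILSS = 3F/(4bh) = 3*3226/(4*14*8) = 21.6 MPa

21.6 MPa


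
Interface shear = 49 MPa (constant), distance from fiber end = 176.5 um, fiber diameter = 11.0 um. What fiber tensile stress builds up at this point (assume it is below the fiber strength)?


Force balance: sigma_f * (pi*d^2/4) = tau * (pi*d) * x  ->  sigma_f = 4 * tau * x / d
sigma_f = 4 * 49 * 176.5 / 11.0 = 3144.9 MPa

3144.9 MPa


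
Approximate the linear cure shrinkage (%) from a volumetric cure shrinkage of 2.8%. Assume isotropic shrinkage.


Linear shrinkage ≈ vol_shrink/3 = 2.8/3 = 0.933%

0.933%


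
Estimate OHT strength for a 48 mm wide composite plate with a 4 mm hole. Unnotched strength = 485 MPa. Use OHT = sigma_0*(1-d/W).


OHT = sigma_0*(1-d/W) = 485*(1-4/48) = 444.6 MPa

444.6 MPa


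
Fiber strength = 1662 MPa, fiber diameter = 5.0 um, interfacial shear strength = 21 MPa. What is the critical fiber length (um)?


Lc = sigma_f * d / (2 * tau_i) = 1662 * 5.0 / (2 * 21) = 197.9 um

197.9 um


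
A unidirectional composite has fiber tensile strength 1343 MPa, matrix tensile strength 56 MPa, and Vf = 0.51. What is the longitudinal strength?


sigma_1 = sigma_f*Vf + sigma_m*(1-Vf) = 1343*0.51 + 56*0.49 = 712.4 MPa

712.4 MPa


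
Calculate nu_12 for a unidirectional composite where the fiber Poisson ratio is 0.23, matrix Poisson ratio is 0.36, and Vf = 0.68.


nu_12 = nu_f*Vf + nu_m*(1-Vf) = 0.23*0.68 + 0.36*0.32 = 0.2716

0.2716


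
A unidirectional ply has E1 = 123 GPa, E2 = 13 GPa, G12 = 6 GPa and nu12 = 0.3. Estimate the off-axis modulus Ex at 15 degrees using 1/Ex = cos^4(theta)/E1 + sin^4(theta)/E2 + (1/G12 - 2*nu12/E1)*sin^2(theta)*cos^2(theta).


cos^4(15) = 0.870513, sin^4(15) = 0.004487, sin^2(15)*cos^2(15) = 0.0625
1/G12 - 2*nu12/E1 = 1/6 - 2*0.3/123 = 0.161789 GPa^-1
1/Ex = 0.870513/123 + 0.004487/13 + 0.161789*0.0625 = 0.0175343 GPa^-1
Ex = 57.03 GPa

57.03 GPa


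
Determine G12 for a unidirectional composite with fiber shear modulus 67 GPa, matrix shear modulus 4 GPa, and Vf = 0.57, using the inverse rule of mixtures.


1/G12 = Vf/Gf + (1-Vf)/Gm = 0.57/67 + 0.43/4
G12 = 8.62 GPa

8.62 GPa


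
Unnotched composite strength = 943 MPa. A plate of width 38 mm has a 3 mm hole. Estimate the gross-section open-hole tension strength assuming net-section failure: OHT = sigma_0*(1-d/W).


OHT = sigma_0*(1-d/W) = 943*(1-3/38) = 868.6 MPa

868.6 MPa


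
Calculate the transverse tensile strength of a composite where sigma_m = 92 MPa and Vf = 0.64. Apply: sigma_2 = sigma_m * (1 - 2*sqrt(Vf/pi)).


factor = 1 - 2*sqrt(0.64/pi) = 0.0973
sigma_2 = 92 * 0.0973 = 8.95 MPa

8.95 MPa


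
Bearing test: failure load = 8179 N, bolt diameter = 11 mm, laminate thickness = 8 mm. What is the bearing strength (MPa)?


sigma_br = F/(d*h) = 8179/(11*8) = 92.9 MPa

92.9 MPa


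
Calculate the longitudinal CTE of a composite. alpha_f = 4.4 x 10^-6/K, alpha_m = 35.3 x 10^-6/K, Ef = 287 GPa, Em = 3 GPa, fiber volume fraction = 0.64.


E1 = Ef*Vf + Em*(1-Vf) = 184.76
alpha_1 = (alpha_f*Ef*Vf + alpha_m*Em*(1-Vf))/E1 = 4.58 x 10^-6/K

4.58 x 10^-6/K


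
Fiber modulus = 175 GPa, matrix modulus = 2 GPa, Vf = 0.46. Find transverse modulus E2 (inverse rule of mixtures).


1/E2 = Vf/Ef + (1-Vf)/Em = 0.46/175 + 0.54/2
E2 = 3.67 GPa

3.67 GPa


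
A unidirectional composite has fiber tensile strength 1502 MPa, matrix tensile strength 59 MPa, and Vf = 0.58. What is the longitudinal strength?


sigma_1 = sigma_f*Vf + sigma_m*(1-Vf) = 1502*0.58 + 59*0.42 = 895.9 MPa

895.9 MPa


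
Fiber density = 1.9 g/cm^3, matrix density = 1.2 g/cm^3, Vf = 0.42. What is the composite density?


rho_c = rho_f*Vf + rho_m*(1-Vf) = 1.9*0.42 + 1.2*0.58 = 1.494 g/cm^3

1.494 g/cm^3


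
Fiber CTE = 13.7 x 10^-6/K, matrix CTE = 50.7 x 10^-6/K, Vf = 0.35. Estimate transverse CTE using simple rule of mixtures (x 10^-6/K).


alpha_2 = alpha_f*Vf + alpha_m*(1-Vf) = 13.7*0.35 + 50.7*0.65 = 37.8 x 10^-6/K

37.8 x 10^-6/K


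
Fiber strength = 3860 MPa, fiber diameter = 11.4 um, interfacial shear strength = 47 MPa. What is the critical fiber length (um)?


Lc = sigma_f * d / (2 * tau_i) = 3860 * 11.4 / (2 * 47) = 468.1 um

468.1 um


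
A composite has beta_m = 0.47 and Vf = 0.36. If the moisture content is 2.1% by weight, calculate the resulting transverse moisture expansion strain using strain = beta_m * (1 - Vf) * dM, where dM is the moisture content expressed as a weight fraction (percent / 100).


dM = 2.1/100 = 0.021
strain = beta_m * (1-Vf) * dM = 0.47 * 0.64 * 0.021 = 0.0063168

0.0063168


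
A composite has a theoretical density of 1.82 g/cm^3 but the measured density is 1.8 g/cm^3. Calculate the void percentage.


Void% = (rho_theo - rho_actual)/rho_theo * 100 = (1.82 - 1.8)/1.82 * 100 = 1.1%

1.1%


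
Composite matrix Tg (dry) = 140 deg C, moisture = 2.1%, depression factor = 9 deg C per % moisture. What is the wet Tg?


Tg_wet = Tg_dry - k*moisture = 140 - 9*2.1 = 121.1 deg C

121.1 deg C


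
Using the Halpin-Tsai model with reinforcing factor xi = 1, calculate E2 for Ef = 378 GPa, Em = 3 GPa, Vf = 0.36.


eta = (Ef/Em - 1)/(Ef/Em + xi) = (126.0 - 1)/(126.0 + 1) = 0.9843
E2 = Em*(1+xi*eta*Vf)/(1-eta*Vf) = 6.29 GPa

6.29 GPa


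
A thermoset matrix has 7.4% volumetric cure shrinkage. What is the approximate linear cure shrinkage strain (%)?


Linear shrinkage ≈ vol_shrink/3 = 7.4/3 = 2.467%

2.467%


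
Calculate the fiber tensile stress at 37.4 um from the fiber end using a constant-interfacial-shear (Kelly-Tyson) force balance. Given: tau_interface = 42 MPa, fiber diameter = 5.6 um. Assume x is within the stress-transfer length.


Force balance: sigma_f * (pi*d^2/4) = tau * (pi*d) * x  ->  sigma_f = 4 * tau * x / d
sigma_f = 4 * 42 * 37.4 / 5.6 = 1122.0 MPa

1122.0 MPa


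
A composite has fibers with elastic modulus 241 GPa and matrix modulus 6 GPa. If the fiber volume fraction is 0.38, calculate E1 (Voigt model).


E1 = Ef*Vf + Em*(1-Vf) = 241*0.38 + 6*0.62 = 95.3 GPa

95.3 GPa


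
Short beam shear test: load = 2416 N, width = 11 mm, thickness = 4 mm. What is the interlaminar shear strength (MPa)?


ILSS = 3F/(4bh) = 3*2416/(4*11*4) = 41.18 MPa

41.18 MPa


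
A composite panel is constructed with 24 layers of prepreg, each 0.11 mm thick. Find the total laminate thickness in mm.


h = n * t_ply = 24 * 0.11 = 2.64 mm

2.64 mm


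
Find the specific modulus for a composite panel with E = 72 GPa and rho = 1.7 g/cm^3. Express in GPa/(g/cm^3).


Specific stiffness = E/rho = 72/1.7 = 42.4 GPa/(g/cm^3)

42.4 GPa/(g/cm^3)


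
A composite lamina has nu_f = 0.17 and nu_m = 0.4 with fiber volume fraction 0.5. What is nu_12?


nu_12 = nu_f*Vf + nu_m*(1-Vf) = 0.17*0.5 + 0.4*0.5 = 0.285

0.285


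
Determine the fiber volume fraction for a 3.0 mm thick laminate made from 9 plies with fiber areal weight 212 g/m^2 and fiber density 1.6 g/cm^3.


Vf = n * FAW / (rho_f * h * 1000) = 9 * 212 / (1.6 * 3.0 * 1000) = 0.3975

0.3975


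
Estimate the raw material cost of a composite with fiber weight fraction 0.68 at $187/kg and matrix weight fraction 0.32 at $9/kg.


Cost = cost_f*Wf + cost_m*Wm = 187*0.68 + 9*0.32 = $130.04/kg

$130.04/kg


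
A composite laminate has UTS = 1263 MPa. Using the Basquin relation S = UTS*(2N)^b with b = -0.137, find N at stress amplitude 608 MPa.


N = 0.5 * (S/UTS)^(1/b) = 0.5 * (608/1263)^(1/-0.137) = 103.8692 cycles

103.8692 cycles


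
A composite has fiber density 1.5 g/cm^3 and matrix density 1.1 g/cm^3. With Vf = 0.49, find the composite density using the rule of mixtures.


rho_c = rho_f*Vf + rho_m*(1-Vf) = 1.5*0.49 + 1.1*0.51 = 1.296 g/cm^3

1.296 g/cm^3


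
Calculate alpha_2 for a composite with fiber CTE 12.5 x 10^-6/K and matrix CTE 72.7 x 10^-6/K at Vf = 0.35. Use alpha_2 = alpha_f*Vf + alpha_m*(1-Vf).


alpha_2 = alpha_f*Vf + alpha_m*(1-Vf) = 12.5*0.35 + 72.7*0.65 = 51.6 x 10^-6/K

51.6 x 10^-6/K


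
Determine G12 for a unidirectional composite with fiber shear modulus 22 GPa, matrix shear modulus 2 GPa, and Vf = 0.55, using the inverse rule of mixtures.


1/G12 = Vf/Gf + (1-Vf)/Gm = 0.55/22 + 0.45/2
G12 = 4.0 GPa

4.0 GPa


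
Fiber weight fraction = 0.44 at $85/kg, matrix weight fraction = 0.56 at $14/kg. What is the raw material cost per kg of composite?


Cost = cost_f*Wf + cost_m*Wm = 85*0.44 + 14*0.56 = $45.24/kg

$45.24/kg


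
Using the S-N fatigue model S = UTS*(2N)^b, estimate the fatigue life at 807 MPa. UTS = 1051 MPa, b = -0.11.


N = 0.5 * (S/UTS)^(1/b) = 0.5 * (807/1051)^(1/-0.11) = 5.5203 cycles

5.5203 cycles


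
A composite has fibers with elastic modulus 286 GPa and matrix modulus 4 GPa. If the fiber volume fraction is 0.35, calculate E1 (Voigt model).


E1 = Ef*Vf + Em*(1-Vf) = 286*0.35 + 4*0.65 = 102.7 GPa

102.7 GPa


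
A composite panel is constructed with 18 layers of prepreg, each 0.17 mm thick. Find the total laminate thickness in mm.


h = n * t_ply = 18 * 0.17 = 3.06 mm

3.06 mm


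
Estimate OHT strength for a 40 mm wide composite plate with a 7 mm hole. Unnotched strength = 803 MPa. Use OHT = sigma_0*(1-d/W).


OHT = sigma_0*(1-d/W) = 803*(1-7/40) = 662.5 MPa

662.5 MPa


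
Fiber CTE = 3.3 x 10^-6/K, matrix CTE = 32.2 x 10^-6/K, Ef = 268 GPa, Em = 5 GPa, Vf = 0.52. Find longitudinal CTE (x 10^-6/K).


E1 = Ef*Vf + Em*(1-Vf) = 141.76
alpha_1 = (alpha_f*Ef*Vf + alpha_m*Em*(1-Vf))/E1 = 3.79 x 10^-6/K

3.79 x 10^-6/K


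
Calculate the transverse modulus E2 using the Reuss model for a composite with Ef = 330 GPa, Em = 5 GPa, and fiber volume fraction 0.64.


1/E2 = Vf/Ef + (1-Vf)/Em = 0.64/330 + 0.36/5
E2 = 13.52 GPa

13.52 GPa


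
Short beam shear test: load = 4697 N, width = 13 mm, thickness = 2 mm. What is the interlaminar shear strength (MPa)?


ILSS = 3F/(4bh) = 3*4697/(4*13*2) = 135.49 MPa

135.49 MPa


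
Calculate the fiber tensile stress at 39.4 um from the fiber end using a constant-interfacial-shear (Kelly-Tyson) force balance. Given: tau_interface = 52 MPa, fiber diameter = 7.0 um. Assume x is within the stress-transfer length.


Force balance: sigma_f * (pi*d^2/4) = tau * (pi*d) * x  ->  sigma_f = 4 * tau * x / d
sigma_f = 4 * 52 * 39.4 / 7.0 = 1170.7 MPa

1170.7 MPa


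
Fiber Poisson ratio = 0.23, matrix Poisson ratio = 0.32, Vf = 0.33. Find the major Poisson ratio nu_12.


nu_12 = nu_f*Vf + nu_m*(1-Vf) = 0.23*0.33 + 0.32*0.67 = 0.2903

0.2903


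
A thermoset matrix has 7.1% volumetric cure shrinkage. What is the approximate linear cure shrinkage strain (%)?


Linear shrinkage ≈ vol_shrink/3 = 7.1/3 = 2.367%

2.367%


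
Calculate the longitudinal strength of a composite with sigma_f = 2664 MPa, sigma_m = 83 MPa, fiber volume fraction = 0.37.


sigma_1 = sigma_f*Vf + sigma_m*(1-Vf) = 2664*0.37 + 83*0.63 = 1038.0 MPa

1038.0 MPa


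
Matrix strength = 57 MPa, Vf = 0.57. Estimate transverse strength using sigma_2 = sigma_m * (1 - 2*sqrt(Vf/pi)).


factor = 1 - 2*sqrt(0.57/pi) = 0.1481
sigma_2 = 57 * 0.1481 = 8.44 MPa

8.44 MPa


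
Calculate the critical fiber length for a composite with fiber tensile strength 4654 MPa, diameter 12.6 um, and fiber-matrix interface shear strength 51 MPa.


Lc = sigma_f * d / (2 * tau_i) = 4654 * 12.6 / (2 * 51) = 574.9 um

574.9 um


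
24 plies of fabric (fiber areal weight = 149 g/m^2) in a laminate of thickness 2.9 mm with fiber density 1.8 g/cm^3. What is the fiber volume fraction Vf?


Vf = n * FAW / (rho_f * h * 1000) = 24 * 149 / (1.8 * 2.9 * 1000) = 0.6851

0.6851


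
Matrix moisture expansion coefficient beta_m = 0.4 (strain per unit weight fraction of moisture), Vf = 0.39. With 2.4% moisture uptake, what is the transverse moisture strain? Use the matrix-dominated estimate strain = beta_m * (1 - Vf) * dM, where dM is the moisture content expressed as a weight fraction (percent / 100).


dM = 2.4/100 = 0.024
strain = beta_m * (1-Vf) * dM = 0.4 * 0.61 * 0.024 = 0.005856

0.005856


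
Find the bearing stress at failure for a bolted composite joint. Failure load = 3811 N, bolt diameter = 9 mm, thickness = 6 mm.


sigma_br = F/(d*h) = 3811/(9*6) = 70.6 MPa

70.6 MPa


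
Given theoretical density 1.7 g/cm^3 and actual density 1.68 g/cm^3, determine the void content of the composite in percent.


Void% = (rho_theo - rho_actual)/rho_theo * 100 = (1.7 - 1.68)/1.7 * 100 = 1.18%

1.18%


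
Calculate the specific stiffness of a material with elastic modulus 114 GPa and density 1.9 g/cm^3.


Specific stiffness = E/rho = 114/1.9 = 60.0 GPa/(g/cm^3)

60.0 GPa/(g/cm^3)


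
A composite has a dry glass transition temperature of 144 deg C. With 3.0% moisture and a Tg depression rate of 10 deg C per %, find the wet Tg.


Tg_wet = Tg_dry - k*moisture = 144 - 10*3.0 = 114.0 deg C

114.0 deg C


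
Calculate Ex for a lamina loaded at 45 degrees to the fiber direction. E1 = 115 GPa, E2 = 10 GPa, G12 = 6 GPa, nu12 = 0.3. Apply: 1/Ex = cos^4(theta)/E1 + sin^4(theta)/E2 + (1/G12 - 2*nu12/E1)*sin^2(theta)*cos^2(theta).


cos^4(45) = 0.25, sin^4(45) = 0.25, sin^2(45)*cos^2(45) = 0.25
1/G12 - 2*nu12/E1 = 1/6 - 2*0.3/115 = 0.161449 GPa^-1
1/Ex = 0.25/115 + 0.25/10 + 0.161449*0.25 = 0.0675362 GPa^-1
Ex = 14.81 GPa

14.81 GPa


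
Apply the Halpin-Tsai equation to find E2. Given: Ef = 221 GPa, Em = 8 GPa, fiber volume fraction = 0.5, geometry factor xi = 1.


eta = (Ef/Em - 1)/(Ef/Em + xi) = (27.625 - 1)/(27.625 + 1) = 0.9301
E2 = Em*(1+xi*eta*Vf)/(1-eta*Vf) = 21.91 GPa

21.91 GPa


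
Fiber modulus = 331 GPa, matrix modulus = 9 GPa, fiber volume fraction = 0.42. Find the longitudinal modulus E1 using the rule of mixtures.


E1 = Ef*Vf + Em*(1-Vf) = 331*0.42 + 9*0.58 = 144.24 GPa

144.24 GPa


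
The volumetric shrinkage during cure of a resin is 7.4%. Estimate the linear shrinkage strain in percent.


Linear shrinkage ≈ vol_shrink/3 = 7.4/3 = 2.467%

2.467%


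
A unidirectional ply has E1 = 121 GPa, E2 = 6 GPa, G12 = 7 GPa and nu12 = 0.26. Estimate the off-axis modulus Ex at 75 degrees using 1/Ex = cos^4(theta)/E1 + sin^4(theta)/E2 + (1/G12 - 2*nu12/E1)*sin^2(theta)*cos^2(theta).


cos^4(75) = 0.004487, sin^4(75) = 0.870513, sin^2(75)*cos^2(75) = 0.0625
1/G12 - 2*nu12/E1 = 1/7 - 2*0.26/121 = 0.13856 GPa^-1
1/Ex = 0.004487/121 + 0.870513/6 + 0.13856*0.0625 = 0.1537825 GPa^-1
Ex = 6.5 GPa

6.5 GPa


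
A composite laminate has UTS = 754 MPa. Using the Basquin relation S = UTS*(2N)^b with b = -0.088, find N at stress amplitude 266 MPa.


N = 0.5 * (S/UTS)^(1/b) = 0.5 * (266/754)^(1/-0.088) = 69326.3792 cycles

69326.3792 cycles


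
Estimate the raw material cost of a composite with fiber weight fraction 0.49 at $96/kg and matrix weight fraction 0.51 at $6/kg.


Cost = cost_f*Wf + cost_m*Wm = 96*0.49 + 6*0.51 = $50.1/kg

$50.1/kg


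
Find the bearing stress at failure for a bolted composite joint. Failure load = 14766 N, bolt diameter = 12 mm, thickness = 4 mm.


sigma_br = F/(d*h) = 14766/(12*4) = 307.6 MPa

307.6 MPa


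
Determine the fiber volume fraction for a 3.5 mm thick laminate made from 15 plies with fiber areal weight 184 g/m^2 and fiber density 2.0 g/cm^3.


Vf = n * FAW / (rho_f * h * 1000) = 15 * 184 / (2.0 * 3.5 * 1000) = 0.3943

0.3943


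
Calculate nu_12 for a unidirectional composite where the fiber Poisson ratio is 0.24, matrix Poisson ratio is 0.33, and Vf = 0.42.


nu_12 = nu_f*Vf + nu_m*(1-Vf) = 0.24*0.42 + 0.33*0.58 = 0.2922

0.2922


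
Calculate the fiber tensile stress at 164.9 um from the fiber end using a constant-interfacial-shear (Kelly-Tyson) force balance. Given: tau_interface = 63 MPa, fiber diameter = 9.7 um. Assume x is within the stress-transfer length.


Force balance: sigma_f * (pi*d^2/4) = tau * (pi*d) * x  ->  sigma_f = 4 * tau * x / d
sigma_f = 4 * 63 * 164.9 / 9.7 = 4284.0 MPa

4284.0 MPa


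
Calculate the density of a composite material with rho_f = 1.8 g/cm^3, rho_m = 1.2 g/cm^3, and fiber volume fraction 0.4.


rho_c = rho_f*Vf + rho_m*(1-Vf) = 1.8*0.4 + 1.2*0.6 = 1.44 g/cm^3

1.44 g/cm^3


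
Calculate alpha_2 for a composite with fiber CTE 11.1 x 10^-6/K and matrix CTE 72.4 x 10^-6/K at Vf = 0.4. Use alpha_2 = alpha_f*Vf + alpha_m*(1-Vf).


alpha_2 = alpha_f*Vf + alpha_m*(1-Vf) = 11.1*0.4 + 72.4*0.6 = 47.9 x 10^-6/K

47.9 x 10^-6/K


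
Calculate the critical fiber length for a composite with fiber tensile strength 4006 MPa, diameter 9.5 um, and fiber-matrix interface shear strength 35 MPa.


Lc = sigma_f * d / (2 * tau_i) = 4006 * 9.5 / (2 * 35) = 543.7 um

543.7 um


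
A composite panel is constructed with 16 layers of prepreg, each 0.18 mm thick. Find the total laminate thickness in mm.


h = n * t_ply = 16 * 0.18 = 2.88 mm

2.88 mm


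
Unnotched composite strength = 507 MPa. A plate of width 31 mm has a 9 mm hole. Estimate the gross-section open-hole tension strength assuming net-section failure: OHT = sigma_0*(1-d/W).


OHT = sigma_0*(1-d/W) = 507*(1-9/31) = 359.8 MPa

359.8 MPa


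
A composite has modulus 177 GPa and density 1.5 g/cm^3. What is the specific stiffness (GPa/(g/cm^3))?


Specific stiffness = E/rho = 177/1.5 = 118.0 GPa/(g/cm^3)

118.0 GPa/(g/cm^3)


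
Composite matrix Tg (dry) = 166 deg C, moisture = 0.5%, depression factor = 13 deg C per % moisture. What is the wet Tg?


Tg_wet = Tg_dry - k*moisture = 166 - 13*0.5 = 159.5 deg C

159.5 deg C


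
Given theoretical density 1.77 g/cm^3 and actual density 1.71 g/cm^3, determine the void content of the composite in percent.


Void% = (rho_theo - rho_actual)/rho_theo * 100 = (1.77 - 1.71)/1.77 * 100 = 3.39%

3.39%


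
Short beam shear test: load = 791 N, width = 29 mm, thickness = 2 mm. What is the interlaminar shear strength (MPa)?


ILSS = 3F/(4bh) = 3*791/(4*29*2) = 10.23 MPa

10.23 MPa


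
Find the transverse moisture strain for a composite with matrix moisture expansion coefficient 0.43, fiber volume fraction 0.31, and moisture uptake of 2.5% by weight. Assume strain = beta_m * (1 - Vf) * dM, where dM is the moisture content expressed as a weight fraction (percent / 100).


dM = 2.5/100 = 0.025
strain = beta_m * (1-Vf) * dM = 0.43 * 0.69 * 0.025 = 0.0074175

0.0074175


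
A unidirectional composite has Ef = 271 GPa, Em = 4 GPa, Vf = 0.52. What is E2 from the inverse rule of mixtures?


1/E2 = Vf/Ef + (1-Vf)/Em = 0.52/271 + 0.48/4
E2 = 8.2 GPa

8.2 GPa


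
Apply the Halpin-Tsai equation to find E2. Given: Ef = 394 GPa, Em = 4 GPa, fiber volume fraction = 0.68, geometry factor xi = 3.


eta = (Ef/Em - 1)/(Ef/Em + xi) = (98.5 - 1)/(98.5 + 3) = 0.9606
E2 = Em*(1+xi*eta*Vf)/(1-eta*Vf) = 34.14 GPa

34.14 GPa


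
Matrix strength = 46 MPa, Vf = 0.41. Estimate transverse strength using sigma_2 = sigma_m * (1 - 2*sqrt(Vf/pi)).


factor = 1 - 2*sqrt(0.41/pi) = 0.2775
sigma_2 = 46 * 0.2775 = 12.76 MPa

12.76 MPa


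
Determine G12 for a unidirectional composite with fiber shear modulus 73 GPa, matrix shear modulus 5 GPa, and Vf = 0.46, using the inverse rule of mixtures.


1/G12 = Vf/Gf + (1-Vf)/Gm = 0.46/73 + 0.54/5
G12 = 8.75 GPa

8.75 GPa


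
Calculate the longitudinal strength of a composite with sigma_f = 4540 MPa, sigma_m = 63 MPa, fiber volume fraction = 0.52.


sigma_1 = sigma_f*Vf + sigma_m*(1-Vf) = 4540*0.52 + 63*0.48 = 2391.0 MPa

2391.0 MPa


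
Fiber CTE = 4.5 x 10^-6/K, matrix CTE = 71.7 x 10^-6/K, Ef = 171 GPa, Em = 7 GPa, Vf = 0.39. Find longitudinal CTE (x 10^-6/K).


E1 = Ef*Vf + Em*(1-Vf) = 70.96
alpha_1 = (alpha_f*Ef*Vf + alpha_m*Em*(1-Vf))/E1 = 8.54 x 10^-6/K

8.54 x 10^-6/K


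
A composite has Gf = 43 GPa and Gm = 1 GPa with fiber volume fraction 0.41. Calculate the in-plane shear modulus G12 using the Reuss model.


1/G12 = Vf/Gf + (1-Vf)/Gm = 0.41/43 + 0.59/1
G12 = 1.67 GPa

1.67 GPa


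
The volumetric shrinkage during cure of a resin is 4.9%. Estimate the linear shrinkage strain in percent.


Linear shrinkage ≈ vol_shrink/3 = 4.9/3 = 1.633%

1.633%


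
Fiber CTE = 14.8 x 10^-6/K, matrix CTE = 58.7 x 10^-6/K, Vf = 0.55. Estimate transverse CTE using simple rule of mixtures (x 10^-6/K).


alpha_2 = alpha_f*Vf + alpha_m*(1-Vf) = 14.8*0.55 + 58.7*0.45 = 34.6 x 10^-6/K

34.6 x 10^-6/K


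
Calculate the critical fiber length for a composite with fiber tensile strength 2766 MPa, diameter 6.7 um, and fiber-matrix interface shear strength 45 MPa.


Lc = sigma_f * d / (2 * tau_i) = 2766 * 6.7 / (2 * 45) = 205.9 um

205.9 um


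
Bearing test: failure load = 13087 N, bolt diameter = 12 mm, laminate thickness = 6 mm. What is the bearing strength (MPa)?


sigma_br = F/(d*h) = 13087/(12*6) = 181.8 MPa

181.8 MPa


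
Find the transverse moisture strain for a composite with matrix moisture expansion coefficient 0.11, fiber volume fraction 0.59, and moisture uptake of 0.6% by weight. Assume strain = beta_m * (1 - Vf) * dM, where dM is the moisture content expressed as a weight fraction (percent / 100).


dM = 0.6/100 = 0.006
strain = beta_m * (1-Vf) * dM = 0.11 * 0.41 * 0.006 = 0.0002706

0.0002706


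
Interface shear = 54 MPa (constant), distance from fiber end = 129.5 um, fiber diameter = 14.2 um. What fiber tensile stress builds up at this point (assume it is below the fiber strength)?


Force balance: sigma_f * (pi*d^2/4) = tau * (pi*d) * x  ->  sigma_f = 4 * tau * x / d
sigma_f = 4 * 54 * 129.5 / 14.2 = 1969.9 MPa

1969.9 MPa


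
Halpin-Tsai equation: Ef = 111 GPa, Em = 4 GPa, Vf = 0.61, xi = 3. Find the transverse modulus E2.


eta = (Ef/Em - 1)/(Ef/Em + xi) = (27.75 - 1)/(27.75 + 3) = 0.8699
E2 = Em*(1+xi*eta*Vf)/(1-eta*Vf) = 22.09 GPa

22.09 GPa


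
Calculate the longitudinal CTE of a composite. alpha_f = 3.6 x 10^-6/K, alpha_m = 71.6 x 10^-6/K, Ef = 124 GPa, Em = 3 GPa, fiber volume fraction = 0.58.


E1 = Ef*Vf + Em*(1-Vf) = 73.18
alpha_1 = (alpha_f*Ef*Vf + alpha_m*Em*(1-Vf))/E1 = 4.77 x 10^-6/K

4.77 x 10^-6/K


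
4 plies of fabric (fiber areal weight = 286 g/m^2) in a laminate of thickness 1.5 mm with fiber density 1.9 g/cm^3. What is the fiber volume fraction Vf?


Vf = n * FAW / (rho_f * h * 1000) = 4 * 286 / (1.9 * 1.5 * 1000) = 0.4014

0.4014


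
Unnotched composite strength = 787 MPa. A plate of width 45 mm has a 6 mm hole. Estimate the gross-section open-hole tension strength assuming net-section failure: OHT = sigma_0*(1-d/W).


OHT = sigma_0*(1-d/W) = 787*(1-6/45) = 682.1 MPa

682.1 MPa


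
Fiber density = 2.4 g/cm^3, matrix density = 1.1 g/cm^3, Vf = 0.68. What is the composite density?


rho_c = rho_f*Vf + rho_m*(1-Vf) = 2.4*0.68 + 1.1*0.32 = 1.984 g/cm^3

1.984 g/cm^3


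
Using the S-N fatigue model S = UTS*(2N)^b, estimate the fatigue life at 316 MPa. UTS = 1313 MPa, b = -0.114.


N = 0.5 * (S/UTS)^(1/b) = 0.5 * (316/1313)^(1/-0.114) = 133379.6839 cycles

133379.6839 cycles


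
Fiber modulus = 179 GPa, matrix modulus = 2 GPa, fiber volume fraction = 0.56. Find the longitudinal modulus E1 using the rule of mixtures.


E1 = Ef*Vf + Em*(1-Vf) = 179*0.56 + 2*0.44 = 101.12 GPa

101.12 GPa


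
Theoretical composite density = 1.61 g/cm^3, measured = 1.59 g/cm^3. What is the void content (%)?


Void% = (rho_theo - rho_actual)/rho_theo * 100 = (1.61 - 1.59)/1.61 * 100 = 1.24%

1.24%


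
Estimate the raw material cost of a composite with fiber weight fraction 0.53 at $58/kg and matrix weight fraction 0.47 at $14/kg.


Cost = cost_f*Wf + cost_m*Wm = 58*0.53 + 14*0.47 = $37.32/kg

$37.32/kg


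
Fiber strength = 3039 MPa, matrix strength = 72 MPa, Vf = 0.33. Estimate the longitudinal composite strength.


sigma_1 = sigma_f*Vf + sigma_m*(1-Vf) = 3039*0.33 + 72*0.67 = 1051.1 MPa

1051.1 MPa


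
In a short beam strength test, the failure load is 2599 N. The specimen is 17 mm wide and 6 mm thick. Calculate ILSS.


ILSS = 3F/(4bh) = 3*2599/(4*17*6) = 19.11 MPa

19.11 MPa


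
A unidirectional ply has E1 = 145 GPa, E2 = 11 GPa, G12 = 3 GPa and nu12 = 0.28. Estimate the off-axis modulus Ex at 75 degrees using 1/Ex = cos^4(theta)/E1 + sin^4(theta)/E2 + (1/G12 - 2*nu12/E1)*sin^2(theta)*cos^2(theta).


cos^4(75) = 0.004487, sin^4(75) = 0.870513, sin^2(75)*cos^2(75) = 0.0625
1/G12 - 2*nu12/E1 = 1/3 - 2*0.28/145 = 0.329471 GPa^-1
1/Ex = 0.004487/145 + 0.870513/11 + 0.329471*0.0625 = 0.0997604 GPa^-1
Ex = 10.02 GPa

10.02 GPa


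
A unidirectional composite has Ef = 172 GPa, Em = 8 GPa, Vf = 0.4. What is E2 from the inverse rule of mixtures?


1/E2 = Vf/Ef + (1-Vf)/Em = 0.4/172 + 0.6/8
E2 = 12.93 GPa

12.93 GPa


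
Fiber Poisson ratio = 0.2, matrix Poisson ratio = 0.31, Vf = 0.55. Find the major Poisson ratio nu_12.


nu_12 = nu_f*Vf + nu_m*(1-Vf) = 0.2*0.55 + 0.31*0.45 = 0.2495

0.2495


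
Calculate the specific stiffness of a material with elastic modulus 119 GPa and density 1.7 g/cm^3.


Specific stiffness = E/rho = 119/1.7 = 70.0 GPa/(g/cm^3)

70.0 GPa/(g/cm^3)


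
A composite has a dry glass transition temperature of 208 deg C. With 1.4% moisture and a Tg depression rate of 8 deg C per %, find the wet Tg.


Tg_wet = Tg_dry - k*moisture = 208 - 8*1.4 = 196.8 deg C

196.8 deg C


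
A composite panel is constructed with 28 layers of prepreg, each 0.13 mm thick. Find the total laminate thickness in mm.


h = n * t_ply = 28 * 0.13 = 3.64 mm

3.64 mm


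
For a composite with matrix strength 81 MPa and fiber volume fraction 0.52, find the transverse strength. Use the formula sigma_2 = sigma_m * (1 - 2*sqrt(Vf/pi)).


factor = 1 - 2*sqrt(0.52/pi) = 0.1863
sigma_2 = 81 * 0.1863 = 15.09 MPa

15.09 MPa


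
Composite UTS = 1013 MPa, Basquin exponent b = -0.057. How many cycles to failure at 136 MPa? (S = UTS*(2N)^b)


N = 0.5 * (S/UTS)^(1/b) = 0.5 * (136/1013)^(1/-0.057) = 9.9644e+14 cycles

9.9644e+14 cycles


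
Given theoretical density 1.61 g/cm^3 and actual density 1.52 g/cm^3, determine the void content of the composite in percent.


Void% = (rho_theo - rho_actual)/rho_theo * 100 = (1.61 - 1.52)/1.61 * 100 = 5.59%

5.59%


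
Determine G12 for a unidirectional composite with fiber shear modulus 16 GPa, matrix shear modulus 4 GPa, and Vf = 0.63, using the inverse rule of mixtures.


1/G12 = Vf/Gf + (1-Vf)/Gm = 0.63/16 + 0.37/4
G12 = 7.58 GPa

7.58 GPa
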